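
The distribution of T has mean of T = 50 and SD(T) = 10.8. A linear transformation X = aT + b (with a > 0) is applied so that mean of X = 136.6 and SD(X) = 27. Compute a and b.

SD(X) = a·SD(T) (a > 0), so a = 27/10.8 = 2.5.
mean of X = a·mean of T + b, so b = 136.6 − 2.5·50 = 11.6.

a = 2.5, b = 11.6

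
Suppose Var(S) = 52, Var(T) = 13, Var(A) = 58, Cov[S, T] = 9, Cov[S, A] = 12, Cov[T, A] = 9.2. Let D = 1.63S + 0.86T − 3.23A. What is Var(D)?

Var(D) = 600.64508

Var(D) = a²·Var(S) + b²·Var(T) + c²·Var(A) + 2ab·Cov[S, T] + 2ac·Cov[S, A] + 2bc·Cov[T, A], with a = 1.63, b = 0.86, c = -3.23.
= 138.1588 + 9.6148 + 605.1082 + 25.2324 + (-126.3576) + (-51.11152)
= 600.64508.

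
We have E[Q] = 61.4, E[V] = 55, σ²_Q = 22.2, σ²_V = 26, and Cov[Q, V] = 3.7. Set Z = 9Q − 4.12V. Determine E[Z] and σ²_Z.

E[Z] = 9·E[Q] + (-4.12)·E[V] = 9·61.4 + (-4.12)·55 = 326.
σ²_Z = a²·σ²_Q + b²·σ²_V + 2ab·Cov[Q, V] with a = 9, b = -4.12.
= 9²·22.2 + (-4.12)²·26 + 2·9·(-4.12)·3.7
= 1798.2 + 441.3344 + (-274.392) = 1965.1424.

E[Z] = 326, σ²_Z = 1965.1424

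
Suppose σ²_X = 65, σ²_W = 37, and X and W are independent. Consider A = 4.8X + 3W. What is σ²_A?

σ²_A = a²·σ²_X + b²·σ²_W + 2ab·Cov(X, W) with a = 4.8, b = 3.
Independence gives Cov(X, W) = 0.
= 4.8²·65 + 3²·37 + 2·4.8·3·0
= 1497.6 + 333 + 0 = 1830.6.

σ²_A = 1830.6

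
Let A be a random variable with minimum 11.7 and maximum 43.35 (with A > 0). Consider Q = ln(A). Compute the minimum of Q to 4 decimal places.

ln(A) is increasing on this domain, so min(Q) comes from min(A) = 11.7: min(Q) = ln(11.7) ≈ 2.4596.

min(Q) = 2.4596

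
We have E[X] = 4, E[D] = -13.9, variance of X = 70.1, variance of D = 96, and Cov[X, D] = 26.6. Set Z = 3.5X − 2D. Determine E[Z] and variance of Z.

E[Z] = 3.5·E[X] + (-2)·E[D] = 3.5·4 + (-2)·(-13.9) = 41.8.
variance of Z = a²·variance of X + b²·variance of D + 2ab·Cov[X, D] with a = 3.5, b = -2.
= 3.5²·70.1 + (-2)²·96 + 2·3.5·(-2)·26.6
= 858.725 + 384 + (-372.4) = 870.325.

E[Z] = 41.8, variance of Z = 870.325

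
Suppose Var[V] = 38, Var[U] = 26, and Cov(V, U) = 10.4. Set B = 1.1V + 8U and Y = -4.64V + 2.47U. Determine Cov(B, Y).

By bilinearity, Cov(B, Y) = ac·Var[V] + bd·Var[U] + (ad+bc)·Cov(V, U), with a=1.1, b=8, c=-4.64, d=2.47.
ac·Var[V] = 1.1·(-4.64)·38 = -193.952
bd·Var[U] = 8·2.47·26 = 513.76
(ad+bc)·Cov(V, U) = (-34.403)·10.4 = -357.7912
Cov(B, Y) = -193.952 + 513.76 + (-357.7912) = -37.9832.

Cov(B, Y) = -37.9832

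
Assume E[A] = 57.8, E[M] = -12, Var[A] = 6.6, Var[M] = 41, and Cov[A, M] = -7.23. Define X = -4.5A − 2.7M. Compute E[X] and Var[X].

E[X] = -227.7, Var[X] = 256.851

E[X] = (-4.5)·E[A] + (-2.7)·E[M] = (-4.5)·57.8 + (-2.7)·(-12) = -227.7.
Var[X] = a²·Var[A] + b²·Var[M] + 2ab·Cov[A, M] with a = -4.5, b = -2.7.
= (-4.5)²·6.6 + (-2.7)²·41 + 2·(-4.5)·(-2.7)·(-7.23)
= 133.65 + 298.89 + (-175.689) = 256.851.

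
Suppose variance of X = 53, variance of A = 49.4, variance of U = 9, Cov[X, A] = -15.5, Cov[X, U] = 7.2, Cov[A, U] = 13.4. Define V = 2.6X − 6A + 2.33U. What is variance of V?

variance of V = a²·variance of X + b²·variance of A + c²·variance of U + 2ab·Cov[X, A] + 2ac·Cov[X, U] + 2bc·Cov[A, U], with a = 2.6, b = -6, c = 2.33.
= 358.28 + 1778.4 + 48.8601 + 483.6 + 87.2352 + (-374.664)
= 2381.7113.

variance of V = 2381.7113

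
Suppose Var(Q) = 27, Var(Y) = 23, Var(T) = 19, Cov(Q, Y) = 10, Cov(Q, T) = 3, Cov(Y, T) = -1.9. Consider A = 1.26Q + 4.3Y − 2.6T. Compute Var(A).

Var(A) = 727.7632

Var(A) = a²·Var(Q) + b²·Var(Y) + c²·Var(T) + 2ab·Cov(Q, Y) + 2ac·Cov(Q, T) + 2bc·Cov(Y, T), with a = 1.26, b = 4.3, c = -2.6.
= 42.8652 + 425.27 + 128.44 + 108.36 + (-19.656) + 42.484
= 727.7632.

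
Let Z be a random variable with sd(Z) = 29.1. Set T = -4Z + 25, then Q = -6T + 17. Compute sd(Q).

sd(T) = |-4|·29.1 = 116.4.
sd(Q) = |-6|·116.4 = 698.4.

sd(Q) = 698.4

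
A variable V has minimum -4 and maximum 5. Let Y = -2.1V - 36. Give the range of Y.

Range(Y) = 18.9

Range of V = 5 − (-4) = 9.
Range(Y) = |a|·Range(V) = |-2.1|·9 = 18.9.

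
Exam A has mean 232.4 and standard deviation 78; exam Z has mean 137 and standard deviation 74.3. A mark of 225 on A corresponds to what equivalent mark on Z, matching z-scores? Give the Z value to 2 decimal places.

Z = 129.95

z = (225 − 232.4)/78 ≈ -0.0949.
Z = 137 + z·74.3 = 137 + (225 − 232.4)·74.3/78 ≈ 129.95.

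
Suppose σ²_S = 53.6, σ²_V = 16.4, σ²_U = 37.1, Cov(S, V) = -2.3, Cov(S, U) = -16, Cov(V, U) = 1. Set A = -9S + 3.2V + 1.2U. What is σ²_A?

σ²_A = 5048.72

σ²_A = a²·σ²_S + b²·σ²_V + c²·σ²_U + 2ab·Cov(S, V) + 2ac·Cov(S, U) + 2bc·Cov(V, U), with a = -9, b = 3.2, c = 1.2.
= 4341.6 + 167.936 + 53.424 + 132.48 + 345.6 + 7.68
= 5048.72.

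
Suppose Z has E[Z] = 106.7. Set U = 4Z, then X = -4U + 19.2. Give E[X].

E[U] = 4·106.7 = 426.8.
E[X] = (-4)·426.8 + 19.2 = -1688.

E[X] = -1688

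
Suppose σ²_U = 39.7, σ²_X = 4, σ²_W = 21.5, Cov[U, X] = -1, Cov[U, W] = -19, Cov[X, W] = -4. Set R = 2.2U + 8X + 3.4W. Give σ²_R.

σ²_R = a²·σ²_U + b²·σ²_X + c²·σ²_W + 2ab·Cov[U, X] + 2ac·Cov[U, W] + 2bc·Cov[X, W], with a = 2.2, b = 8, c = 3.4.
= 192.148 + 256 + 248.54 + (-35.2) + (-284.24) + (-217.6)
= 159.648.

σ²_R = 159.648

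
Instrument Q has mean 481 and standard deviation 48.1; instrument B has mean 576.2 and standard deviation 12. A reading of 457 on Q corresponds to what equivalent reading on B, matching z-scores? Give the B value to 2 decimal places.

z = (457 − 481)/48.1 ≈ -0.499.
B = 576.2 + z·12 = 576.2 + (457 − 481)·12/48.1 ≈ 570.21.

B = 570.21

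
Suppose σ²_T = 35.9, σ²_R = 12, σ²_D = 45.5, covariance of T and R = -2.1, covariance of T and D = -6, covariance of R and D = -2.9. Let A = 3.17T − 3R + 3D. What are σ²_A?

σ²_A = 856.27751

σ²_A = a²·σ²_T + b²·σ²_R + c²·σ²_D + 2ab·covariance of T and R + 2ac·covariance of T and D + 2bc·covariance of R and D, with a = 3.17, b = -3, c = 3.
= 360.75551 + 108 + 409.5 + 39.942 + (-114.12) + 52.2
= 856.27751.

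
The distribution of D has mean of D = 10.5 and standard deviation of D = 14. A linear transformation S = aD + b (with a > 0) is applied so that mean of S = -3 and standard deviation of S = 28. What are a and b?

standard deviation of S = a·standard deviation of D (a > 0), so a = 28/14 = 2.
mean of S = a·mean of D + b, so b = -3 − 2·10.5 = -24.

a = 2, b = -24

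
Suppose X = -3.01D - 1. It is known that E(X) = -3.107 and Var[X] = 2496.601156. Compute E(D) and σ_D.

From X = -3.01D - 1: E(X) = a·E(D) + b, so E(D) = (E(X) − b)/a = (-3.107 − (-1))/(-3.01) = 0.7.
σ_X = √2496.601156 = 49.966.
σ_X = |a|·σ_D, so σ_D = 49.966/|-3.01| = 16.6.

E(D) = 0.7, σ_D = 16.6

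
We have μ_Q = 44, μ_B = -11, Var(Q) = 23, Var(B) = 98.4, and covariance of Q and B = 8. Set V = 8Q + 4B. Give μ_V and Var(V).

μ_V = 308, Var(V) = 3558.4

μ_V = 8·μ_Q + 4·μ_B = 8·44 + 4·(-11) = 308.
Var(V) = a²·Var(Q) + b²·Var(B) + 2ab·covariance of Q and B with a = 8, b = 4.
= 8²·23 + 4²·98.4 + 2·8·4·8
= 1472 + 1574.4 + 512 = 3558.4.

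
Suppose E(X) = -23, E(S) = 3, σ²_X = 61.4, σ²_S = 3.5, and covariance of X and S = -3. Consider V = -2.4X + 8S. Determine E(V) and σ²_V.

E(V) = 79.2, σ²_V = 692.864

E(V) = (-2.4)·E(X) + 8·E(S) = (-2.4)·(-23) + 8·3 = 79.2.
σ²_V = a²·σ²_X + b²·σ²_S + 2ab·covariance of X and S with a = -2.4, b = 8.
= (-2.4)²·61.4 + 8²·3.5 + 2·(-2.4)·8·(-3)
= 353.664 + 224 + 115.2 = 692.864.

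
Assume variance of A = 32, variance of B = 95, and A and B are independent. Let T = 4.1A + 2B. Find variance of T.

variance of T = 917.92

variance of T = a²·variance of A + b²·variance of B + 2ab·Cov(A, B) with a = 4.1, b = 2.
Independence gives Cov(A, B) = 0.
= 4.1²·32 + 2²·95 + 2·4.1·2·0
= 537.92 + 380 + 0 = 917.92.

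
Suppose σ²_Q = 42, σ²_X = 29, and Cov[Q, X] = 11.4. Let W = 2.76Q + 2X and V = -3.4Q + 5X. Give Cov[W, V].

Cov[W, V] = -24.328

By bilinearity, Cov[W, V] = ac·σ²_Q + bd·σ²_X + (ad+bc)·Cov[Q, X], with a=2.76, b=2, c=-3.4, d=5.
ac·σ²_Q = 2.76·(-3.4)·42 = -394.128
bd·σ²_X = 2·5·29 = 290
(ad+bc)·Cov[Q, X] = (7)·11.4 = 79.8
Cov[W, V] = -394.128 + 290 + 79.8 = -24.328.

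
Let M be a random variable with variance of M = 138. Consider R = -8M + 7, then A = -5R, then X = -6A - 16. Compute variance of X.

variance of X = 7948800

variance of R = (-8)²·138 = 8832.
variance of A = (-5)²·8832 = 220800.
variance of X = (-6)²·220800 = 7948800.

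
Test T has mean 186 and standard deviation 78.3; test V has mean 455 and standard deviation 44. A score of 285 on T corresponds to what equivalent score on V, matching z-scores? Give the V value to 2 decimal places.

z = (285 − 186)/78.3 ≈ 1.2644.
V = 455 + z·44 = 455 + (285 − 186)·44/78.3 ≈ 510.63.

V = 510.63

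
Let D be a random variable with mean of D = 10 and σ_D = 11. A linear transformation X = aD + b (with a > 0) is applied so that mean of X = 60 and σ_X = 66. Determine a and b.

σ_X = a·σ_D (a > 0), so a = 66/11 = 6.
mean of X = a·mean of D + b, so b = 60 − 6·10 = 0.

a = 6, b = 0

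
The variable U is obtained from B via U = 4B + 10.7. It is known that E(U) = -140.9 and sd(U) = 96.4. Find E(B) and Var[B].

From U = 4B + 10.7: E(U) = a·E(B) + b, so E(B) = (E(U) − b)/a = (-140.9 − 10.7)/4 = -37.9.
Var[U] = 96.4² = 9292.96.
Var[U] = a²·Var[B], so Var[B] = 9292.96/4² = 580.81.

E(B) = -37.9, Var[B] = 580.81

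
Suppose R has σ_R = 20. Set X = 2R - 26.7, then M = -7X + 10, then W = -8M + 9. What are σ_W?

σ_X = |2|·20 = 40.
σ_M = |-7|·40 = 280.
σ_W = |-8|·280 = 2240.

σ_W = 2240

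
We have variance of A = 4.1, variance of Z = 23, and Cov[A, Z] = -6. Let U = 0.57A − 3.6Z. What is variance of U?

variance of U = 324.03609

variance of U = a²·variance of A + b²·variance of Z + 2ab·Cov[A, Z] with a = 0.57, b = -3.6.
= 0.57²·4.1 + (-3.6)²·23 + 2·0.57·(-3.6)·(-6)
= 1.33209 + 298.08 + 24.624 = 324.03609.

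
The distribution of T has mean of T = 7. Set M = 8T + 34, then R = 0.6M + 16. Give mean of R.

mean of R = 70

mean of M = 8·7 + 34 = 90.
mean of R = 0.6·90 + 16 = 70.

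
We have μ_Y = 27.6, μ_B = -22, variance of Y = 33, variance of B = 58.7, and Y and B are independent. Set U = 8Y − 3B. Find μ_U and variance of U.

μ_U = 8·μ_Y + (-3)·μ_B = 8·27.6 + (-3)·(-22) = 286.8.
variance of U = a²·variance of Y + b²·variance of B + 2ab·covariance of Y and B with a = 8, b = -3.
Independence gives covariance of Y and B = 0.
= 8²·33 + (-3)²·58.7 + 2·8·(-3)·0
= 2112 + 528.3 + 0 = 2640.3.

μ_U = 286.8, variance of U = 2640.3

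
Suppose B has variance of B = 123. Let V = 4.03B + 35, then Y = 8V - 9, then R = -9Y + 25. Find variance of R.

variance of R = 10355717.5488

variance of V = 4.03²·123 = 1997.6307.
variance of Y = 8²·1997.6307 = 127848.3648.
variance of R = (-9)²·127848.3648 = 10355717.5488.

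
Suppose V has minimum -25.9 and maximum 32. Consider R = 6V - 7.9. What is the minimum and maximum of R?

a = 6 > 0, so min(R) = a·min(V)+b = 6·(-25.9) + (-7.9) = -163.3 and max(R) = 6·32 + (-7.9) = 184.1.

min(R) = -163.3, max(R) = 184.1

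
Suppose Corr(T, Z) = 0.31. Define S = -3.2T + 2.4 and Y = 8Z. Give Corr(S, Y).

Corr(S, Y) = -0.31

Linear rescalings preserve |correlation|; the slopes -3.2 and 8 have opposite signs, so the correlation flips sign: Corr(S, Y) = −Corr(T, Z) = -0.31.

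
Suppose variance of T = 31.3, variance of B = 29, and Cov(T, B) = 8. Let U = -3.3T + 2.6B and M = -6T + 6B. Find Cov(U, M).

Cov(U, M) = 788.94

By bilinearity, Cov(U, M) = ac·variance of T + bd·variance of B + (ad+bc)·Cov(T, B), with a=-3.3, b=2.6, c=-6, d=6.
ac·variance of T = (-3.3)·(-6)·31.3 = 619.74
bd·variance of B = 2.6·6·29 = 452.4
(ad+bc)·Cov(T, B) = (-35.4)·8 = -283.2
Cov(U, M) = 619.74 + 452.4 + (-283.2) = 788.94.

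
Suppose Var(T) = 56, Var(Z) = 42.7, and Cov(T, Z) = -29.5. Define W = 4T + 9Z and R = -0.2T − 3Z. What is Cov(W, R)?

Cov(W, R) = -790.6

By bilinearity, Cov(W, R) = ac·Var(T) + bd·Var(Z) + (ad+bc)·Cov(T, Z), with a=4, b=9, c=-0.2, d=-3.
ac·Var(T) = 4·(-0.2)·56 = -44.8
bd·Var(Z) = 9·(-3)·42.7 = -1152.9
(ad+bc)·Cov(T, Z) = (-13.8)·(-29.5) = 407.1
Cov(W, R) = -44.8 + (-1152.9) + 407.1 = -790.6.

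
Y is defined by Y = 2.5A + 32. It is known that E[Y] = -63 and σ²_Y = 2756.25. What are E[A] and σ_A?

From Y = 2.5A + 32: E[Y] = a·E[A] + b, so E[A] = (E[Y] − b)/a = (-63 − 32)/2.5 = -38.
σ_Y = √2756.25 = 52.5.
σ_Y = |a|·σ_A, so σ_A = 52.5/|2.5| = 21.

E[A] = -38, σ_A = 21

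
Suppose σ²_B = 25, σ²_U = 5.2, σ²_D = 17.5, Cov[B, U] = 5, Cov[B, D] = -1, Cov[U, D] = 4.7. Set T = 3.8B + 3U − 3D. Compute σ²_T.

σ²_T = a²·σ²_B + b²·σ²_U + c²·σ²_D + 2ab·Cov[B, U] + 2ac·Cov[B, D] + 2bc·Cov[U, D], with a = 3.8, b = 3, c = -3.
= 361 + 46.8 + 157.5 + 114 + 22.8 + (-84.6)
= 617.5.

σ²_T = 617.5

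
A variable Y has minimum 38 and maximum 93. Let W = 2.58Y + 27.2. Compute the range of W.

Range of Y = 93 − 38 = 55.
Range(W) = |a|·Range(Y) = |2.58|·55 = 141.9.

Range(W) = 141.9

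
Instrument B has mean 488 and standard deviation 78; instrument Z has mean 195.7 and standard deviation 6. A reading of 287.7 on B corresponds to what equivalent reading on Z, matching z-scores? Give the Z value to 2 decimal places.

z = (287.7 − 488)/78 ≈ -2.5679.
Z = 195.7 + z·6 = 195.7 + (287.7 − 488)·6/78 ≈ 180.29.

Z = 180.29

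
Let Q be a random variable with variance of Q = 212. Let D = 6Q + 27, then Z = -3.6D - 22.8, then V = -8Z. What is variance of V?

variance of D = 6²·212 = 7632.
variance of Z = (-3.6)²·7632 = 98910.72.
variance of V = (-8)²·98910.72 = 6330286.08.

variance of V = 6330286.08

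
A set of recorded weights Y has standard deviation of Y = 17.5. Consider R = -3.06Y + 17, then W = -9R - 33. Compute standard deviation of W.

standard deviation of R = |-3.06|·17.5 = 53.55.
standard deviation of W = |-9|·53.55 = 481.95.

standard deviation of W = 481.95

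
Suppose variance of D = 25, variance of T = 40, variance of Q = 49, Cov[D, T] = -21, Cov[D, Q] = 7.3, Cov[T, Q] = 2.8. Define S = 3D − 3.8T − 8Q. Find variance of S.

variance of S = a²·variance of D + b²·variance of T + c²·variance of Q + 2ab·Cov[D, T] + 2ac·Cov[D, Q] + 2bc·Cov[T, Q], with a = 3, b = -3.8, c = -8.
= 225 + 577.6 + 3136 + 478.8 + (-350.4) + 170.24
= 4237.24.

variance of S = 4237.24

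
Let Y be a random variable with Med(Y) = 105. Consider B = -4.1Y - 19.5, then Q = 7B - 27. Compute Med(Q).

Med(Q) = -3177

Med(B) = (-4.1)·105 + (-19.5) = -450.
Med(Q) = 7·(-450) + (-27) = -3177.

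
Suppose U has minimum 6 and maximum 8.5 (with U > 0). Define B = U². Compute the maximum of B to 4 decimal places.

U² is increasing on this domain, so max(B) comes from max(U) = 8.5: max(B) = square(8.5) = 72.25.

max(B) = 72.25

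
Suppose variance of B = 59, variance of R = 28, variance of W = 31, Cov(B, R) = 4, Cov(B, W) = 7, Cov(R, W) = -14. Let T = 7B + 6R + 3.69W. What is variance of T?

variance of T = a²·variance of B + b²·variance of R + c²·variance of W + 2ab·Cov(B, R) + 2ac·Cov(B, W) + 2bc·Cov(R, W), with a = 7, b = 6, c = 3.69.
= 2891 + 1008 + 422.0991 + 336 + 361.62 + (-619.92)
= 4398.7991.

variance of T = 4398.7991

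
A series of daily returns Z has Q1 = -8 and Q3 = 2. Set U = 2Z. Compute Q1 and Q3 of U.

Q1(U) = -16, Q3(U) = 4

a = 2 > 0: Q1(U) = a·Q1(Z)+b = -16, Q3(U) = a·Q3(Z)+b = 4.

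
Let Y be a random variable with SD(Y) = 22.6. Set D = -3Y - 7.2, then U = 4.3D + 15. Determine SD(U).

SD(U) = 291.54

SD(D) = |-3|·22.6 = 67.8.
SD(U) = |4.3|·67.8 = 291.54.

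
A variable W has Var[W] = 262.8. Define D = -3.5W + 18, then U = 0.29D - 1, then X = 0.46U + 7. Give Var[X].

Var[D] = (-3.5)²·262.8 = 3219.3.
Var[U] = 0.29²·3219.3 = 270.74313.
Var[X] = 0.46²·270.74313 = 57.289246308.

Var[X] = 57.289246308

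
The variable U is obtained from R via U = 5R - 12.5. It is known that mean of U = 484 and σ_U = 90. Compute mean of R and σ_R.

mean of R = 99.3, σ_R = 18

From U = 5R - 12.5: mean of U = a·mean of R + b, so mean of R = (mean of U − b)/a = (484 − (-12.5))/5 = 99.3.
σ_U = |a|·σ_R, so σ_R = 90/|5| = 18.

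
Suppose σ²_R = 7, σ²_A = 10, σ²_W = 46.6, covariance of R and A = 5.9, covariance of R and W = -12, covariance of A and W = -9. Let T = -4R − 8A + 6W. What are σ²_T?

σ²_T = a²·σ²_R + b²·σ²_A + c²·σ²_W + 2ab·covariance of R and A + 2ac·covariance of R and W + 2bc·covariance of A and W, with a = -4, b = -8, c = 6.
= 112 + 640 + 1677.6 + 377.6 + 576 + 864
= 4247.2.

σ²_T = 4247.2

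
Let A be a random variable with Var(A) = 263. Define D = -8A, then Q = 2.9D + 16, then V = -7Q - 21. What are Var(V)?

Var(D) = (-8)²·263 = 16832.
Var(Q) = 2.9²·16832 = 141557.12.
Var(V) = (-7)²·141557.12 = 6936298.88.

Var(V) = 6936298.88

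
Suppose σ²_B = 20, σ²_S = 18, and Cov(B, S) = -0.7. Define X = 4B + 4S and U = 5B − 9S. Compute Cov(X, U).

Cov(X, U) = -236.8

By bilinearity, Cov(X, U) = ac·σ²_B + bd·σ²_S + (ad+bc)·Cov(B, S), with a=4, b=4, c=5, d=-9.
ac·σ²_B = 4·5·20 = 400
bd·σ²_S = 4·(-9)·18 = -648
(ad+bc)·Cov(B, S) = (-16)·(-0.7) = 11.2
Cov(X, U) = 400 + (-648) + 11.2 = -236.8.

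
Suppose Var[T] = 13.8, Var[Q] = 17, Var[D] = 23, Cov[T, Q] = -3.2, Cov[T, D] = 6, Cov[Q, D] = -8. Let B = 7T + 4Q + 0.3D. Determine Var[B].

Var[B] = 777.07

Var[B] = a²·Var[T] + b²·Var[Q] + c²·Var[D] + 2ab·Cov[T, Q] + 2ac·Cov[T, D] + 2bc·Cov[Q, D], with a = 7, b = 4, c = 0.3.
= 676.2 + 272 + 2.07 + (-179.2) + 25.2 + (-19.2)
= 777.07.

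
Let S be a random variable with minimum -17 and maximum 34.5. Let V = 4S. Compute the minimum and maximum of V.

min(V) = -68, max(V) = 138

a = 4 > 0, so min(V) = a·min(S)+b = 4·(-17) = -68 and max(V) = 4·34.5 = 138.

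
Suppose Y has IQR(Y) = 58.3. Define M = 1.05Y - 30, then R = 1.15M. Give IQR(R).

IQR(R) = 70.39725

IQR(M) = |1.05|·58.3 = 61.215.
IQR(R) = |1.15|·61.215 = 70.39725.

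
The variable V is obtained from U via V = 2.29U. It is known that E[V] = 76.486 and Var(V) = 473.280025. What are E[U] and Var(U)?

From V = 2.29U: E[V] = a·E[U] + b, so E[U] = (E[V] − b)/a = (76.486 − 0)/2.29 = 33.4.
Var(V) = a²·Var(U), so Var(U) = 473.280025/2.29² = 90.25.

E[U] = 33.4, Var(U) = 90.25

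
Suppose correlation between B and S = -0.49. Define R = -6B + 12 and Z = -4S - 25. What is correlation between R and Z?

correlation between R and Z = -0.49

Linear rescalings preserve correlation up to sign; here the slopes -6 and -4 have the same sign, so correlation between R and Z = correlation between B and S = -0.49.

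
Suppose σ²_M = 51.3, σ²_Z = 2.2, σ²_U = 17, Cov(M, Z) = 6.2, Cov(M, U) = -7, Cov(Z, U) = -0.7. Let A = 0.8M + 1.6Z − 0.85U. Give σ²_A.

σ²_A = 78.0425

σ²_A = a²·σ²_M + b²·σ²_Z + c²·σ²_U + 2ab·Cov(M, Z) + 2ac·Cov(M, U) + 2bc·Cov(Z, U), with a = 0.8, b = 1.6, c = -0.85.
= 32.832 + 5.632 + 12.2825 + 15.872 + 9.52 + 1.904
= 78.0425.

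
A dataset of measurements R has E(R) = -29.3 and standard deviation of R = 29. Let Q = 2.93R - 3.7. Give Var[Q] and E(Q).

Q = 2.93R - 3.7 is linear with a = 2.93, b = -3.7.
Var[R] = 29² = 841.
Var[Q] = a²·Var[R] = 2.93²·841 = 7219.9009 (the additive constant -3.7 does not affect variance).
E(Q) = a·E(R) + b = 2.93·(-29.3) + (-3.7) = -89.549.

Var[Q] = 7219.9009, E(Q) = -89.549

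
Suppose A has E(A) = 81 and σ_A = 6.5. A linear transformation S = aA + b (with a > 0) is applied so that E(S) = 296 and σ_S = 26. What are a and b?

a = 4, b = -28

σ_S = a·σ_A (a > 0), so a = 26/6.5 = 4.
E(S) = a·E(A) + b, so b = 296 − 4·81 = -28.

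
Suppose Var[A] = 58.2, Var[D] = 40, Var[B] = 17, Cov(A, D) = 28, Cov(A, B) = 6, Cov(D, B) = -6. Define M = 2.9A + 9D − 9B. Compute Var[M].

Var[M] = 7226.862

Var[M] = a²·Var[A] + b²·Var[D] + c²·Var[B] + 2ab·Cov(A, D) + 2ac·Cov(A, B) + 2bc·Cov(D, B), with a = 2.9, b = 9, c = -9.
= 489.462 + 3240 + 1377 + 1461.6 + (-313.2) + 972
= 7226.862.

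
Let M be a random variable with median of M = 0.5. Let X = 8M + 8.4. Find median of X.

A linear map preserves order up to sign, so median of X = a·median of M + b = 8·0.5 + 8.4 = 12.4.

median of X = 12.4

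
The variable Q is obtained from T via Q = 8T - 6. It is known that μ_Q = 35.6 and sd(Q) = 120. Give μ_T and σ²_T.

From Q = 8T - 6: μ_Q = a·μ_T + b, so μ_T = (μ_Q − b)/a = (35.6 − (-6))/8 = 5.2.
σ²_Q = 120² = 14400.
σ²_Q = a²·σ²_T, so σ²_T = 14400/8² = 225.

μ_T = 5.2, σ²_T = 225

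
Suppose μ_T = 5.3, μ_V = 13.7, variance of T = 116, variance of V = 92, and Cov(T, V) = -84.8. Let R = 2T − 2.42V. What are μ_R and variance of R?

μ_R = -22.554, variance of R = 1823.6528

μ_R = 2·μ_T + (-2.42)·μ_V = 2·5.3 + (-2.42)·13.7 = -22.554.
variance of R = a²·variance of T + b²·variance of V + 2ab·Cov(T, V) with a = 2, b = -2.42.
= 2²·116 + (-2.42)²·92 + 2·2·(-2.42)·(-84.8)
= 464 + 538.7888 + 820.864 = 1823.6528.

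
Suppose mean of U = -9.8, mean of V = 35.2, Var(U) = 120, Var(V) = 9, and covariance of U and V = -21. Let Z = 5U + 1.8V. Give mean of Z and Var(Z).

mean of Z = 14.36, Var(Z) = 2651.16

mean of Z = 5·mean of U + 1.8·mean of V = 5·(-9.8) + 1.8·35.2 = 14.36.
Var(Z) = a²·Var(U) + b²·Var(V) + 2ab·covariance of U and V with a = 5, b = 1.8.
= 5²·120 + 1.8²·9 + 2·5·1.8·(-21)
= 3000 + 29.16 + (-378) = 2651.16.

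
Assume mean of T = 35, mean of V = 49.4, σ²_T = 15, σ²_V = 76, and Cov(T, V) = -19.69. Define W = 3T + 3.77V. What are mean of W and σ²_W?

mean of W = 291.238, σ²_W = 769.7926

mean of W = 3·mean of T + 3.77·mean of V = 3·35 + 3.77·49.4 = 291.238.
σ²_W = a²·σ²_T + b²·σ²_V + 2ab·Cov(T, V) with a = 3, b = 3.77.
= 3²·15 + 3.77²·76 + 2·3·3.77·(-19.69)
= 135 + 1080.1804 + (-445.3878) = 769.7926.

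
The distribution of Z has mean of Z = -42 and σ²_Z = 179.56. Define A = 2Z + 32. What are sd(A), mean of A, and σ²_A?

A = 2Z + 32 is linear with a = 2, b = 32.
sd(Z) = √179.56 = 13.4.
sd(A) = |a|·sd(Z) = |2|·13.4 = 26.8.
mean of A = a·mean of Z + b = 2·(-42) + 32 = -52.
σ²_A = a²·σ²_Z = 2²·179.56 = 718.24 (the additive constant 32 does not affect variance).

sd(A) = 26.8, mean of A = -52, σ²_A = 718.24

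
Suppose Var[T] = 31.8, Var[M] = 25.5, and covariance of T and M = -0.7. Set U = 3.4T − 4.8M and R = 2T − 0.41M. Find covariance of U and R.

By bilinearity, covariance of U and R = ac·Var[T] + bd·Var[M] + (ad+bc)·covariance of T and M, with a=3.4, b=-4.8, c=2, d=-0.41.
ac·Var[T] = 3.4·2·31.8 = 216.24
bd·Var[M] = (-4.8)·(-0.41)·25.5 = 50.184
(ad+bc)·covariance of T and M = (-10.994)·(-0.7) = 7.6958
covariance of U and R = 216.24 + 50.184 + 7.6958 = 274.1198.

covariance of U and R = 274.1198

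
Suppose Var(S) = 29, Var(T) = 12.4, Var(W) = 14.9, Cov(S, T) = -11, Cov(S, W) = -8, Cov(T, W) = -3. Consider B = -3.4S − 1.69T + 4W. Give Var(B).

Var(B) = a²·Var(S) + b²·Var(T) + c²·Var(W) + 2ab·Cov(S, T) + 2ac·Cov(S, W) + 2bc·Cov(T, W), with a = -3.4, b = -1.69, c = 4.
= 335.24 + 35.41564 + 238.4 + (-126.412) + 217.6 + 40.56
= 740.80364.

Var(B) = 740.80364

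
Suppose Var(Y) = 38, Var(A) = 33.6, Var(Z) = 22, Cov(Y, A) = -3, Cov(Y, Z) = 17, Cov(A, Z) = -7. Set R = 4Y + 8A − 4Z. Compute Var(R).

Var(R) = a²·Var(Y) + b²·Var(A) + c²·Var(Z) + 2ab·Cov(Y, A) + 2ac·Cov(Y, Z) + 2bc·Cov(A, Z), with a = 4, b = 8, c = -4.
= 608 + 2150.4 + 352 + (-192) + (-544) + 448
= 2822.4.

Var(R) = 2822.4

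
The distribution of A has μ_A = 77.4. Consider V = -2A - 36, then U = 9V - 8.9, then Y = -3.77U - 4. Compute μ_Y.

μ_Y = 6503.397

μ_V = (-2)·77.4 + (-36) = -190.8.
μ_U = 9·(-190.8) + (-8.9) = -1726.1.
μ_Y = (-3.77)·(-1726.1) + (-4) = 6503.397.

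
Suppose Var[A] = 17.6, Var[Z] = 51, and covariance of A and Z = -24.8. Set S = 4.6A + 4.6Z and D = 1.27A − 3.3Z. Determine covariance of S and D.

covariance of S and D = -439.7784

By bilinearity, covariance of S and D = ac·Var[A] + bd·Var[Z] + (ad+bc)·covariance of A and Z, with a=4.6, b=4.6, c=1.27, d=-3.3.
ac·Var[A] = 4.6·1.27·17.6 = 102.8192
bd·Var[Z] = 4.6·(-3.3)·51 = -774.18
(ad+bc)·covariance of A and Z = (-9.338)·(-24.8) = 231.5824
covariance of S and D = 102.8192 + (-774.18) + 231.5824 = -439.7784.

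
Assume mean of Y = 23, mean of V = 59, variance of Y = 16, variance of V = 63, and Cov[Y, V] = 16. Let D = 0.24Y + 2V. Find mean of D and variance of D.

mean of D = 0.24·mean of Y + 2·mean of V = 0.24·23 + 2·59 = 123.52.
variance of D = a²·variance of Y + b²·variance of V + 2ab·Cov[Y, V] with a = 0.24, b = 2.
= 0.24²·16 + 2²·63 + 2·0.24·2·16
= 0.9216 + 252 + 15.36 = 268.2816.

mean of D = 123.52, variance of D = 268.2816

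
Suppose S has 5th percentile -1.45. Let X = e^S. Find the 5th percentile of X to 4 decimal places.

5th percentile of X = 0.2346

e^S is increasing, so P_{5}(X) = g(P_{5}(S)) ≈ 0.2346.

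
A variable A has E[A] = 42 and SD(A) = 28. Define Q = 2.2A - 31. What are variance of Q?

Q = 2.2A - 31 is linear with a = 2.2, b = -31.
variance of A = 28² = 784.
variance of Q = a²·variance of A = 2.2²·784 = 3794.56 (the additive constant -31 does not affect variance).

variance of Q = 3794.56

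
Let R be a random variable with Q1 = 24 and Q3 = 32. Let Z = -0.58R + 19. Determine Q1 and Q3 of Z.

a = -0.58 < 0 reverses order: Q1(Z) comes from Q3(R), Q3(Z) from Q1(R).
Q1(Z) = (-0.58)·32 + 19 = 0.44; Q3(Z) = (-0.58)·24 + 19 = 5.08.

Q1(Z) = 0.44, Q3(Z) = 5.08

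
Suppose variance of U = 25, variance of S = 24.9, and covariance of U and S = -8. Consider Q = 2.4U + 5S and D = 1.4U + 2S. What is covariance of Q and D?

By bilinearity, covariance of Q and D = ac·variance of U + bd·variance of S + (ad+bc)·covariance of U and S, with a=2.4, b=5, c=1.4, d=2.
ac·variance of U = 2.4·1.4·25 = 84
bd·variance of S = 5·2·24.9 = 249
(ad+bc)·covariance of U and S = (11.8)·(-8) = -94.4
covariance of Q and D = 84 + 249 + (-94.4) = 238.6.

covariance of Q and D = 238.6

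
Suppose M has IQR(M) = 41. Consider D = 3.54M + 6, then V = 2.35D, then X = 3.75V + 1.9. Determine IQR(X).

IQR(X) = 1279.04625

IQR(D) = |3.54|·41 = 145.14.
IQR(V) = |2.35|·145.14 = 341.079.
IQR(X) = |3.75|·341.079 = 1279.04625.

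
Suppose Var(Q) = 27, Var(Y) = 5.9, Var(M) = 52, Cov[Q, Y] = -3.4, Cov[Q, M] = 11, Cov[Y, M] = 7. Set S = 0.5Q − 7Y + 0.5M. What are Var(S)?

Var(S) = a²·Var(Q) + b²·Var(Y) + c²·Var(M) + 2ab·Cov[Q, Y] + 2ac·Cov[Q, M] + 2bc·Cov[Y, M], with a = 0.5, b = -7, c = 0.5.
= 6.75 + 289.1 + 13 + 23.8 + 5.5 + (-49)
= 289.15.

Var(S) = 289.15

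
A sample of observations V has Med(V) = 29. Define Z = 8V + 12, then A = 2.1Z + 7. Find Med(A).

Med(A) = 519.4

Med(Z) = 8·29 + 12 = 244.
Med(A) = 2.1·244 + 7 = 519.4.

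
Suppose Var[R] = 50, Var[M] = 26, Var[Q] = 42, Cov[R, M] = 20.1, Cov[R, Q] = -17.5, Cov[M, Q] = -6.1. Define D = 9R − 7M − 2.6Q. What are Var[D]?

Var[D] = 3672.28

Var[D] = a²·Var[R] + b²·Var[M] + c²·Var[Q] + 2ab·Cov[R, M] + 2ac·Cov[R, Q] + 2bc·Cov[M, Q], with a = 9, b = -7, c = -2.6.
= 4050 + 1274 + 283.92 + (-2532.6) + 819 + (-222.04)
= 3672.28.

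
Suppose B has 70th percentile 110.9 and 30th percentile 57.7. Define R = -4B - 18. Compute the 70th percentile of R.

Since a = -4 < 0 the transformation is decreasing, reversing order: the 70th percentile of R corresponds to the 30th percentile of B.
So P_{70}(R) = a·P_{30}(B) + b = (-4)·57.7 + (-18) = -248.8.

70th percentile of R = -248.8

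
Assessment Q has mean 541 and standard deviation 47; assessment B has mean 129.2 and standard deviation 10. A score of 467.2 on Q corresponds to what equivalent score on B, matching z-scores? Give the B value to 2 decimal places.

B = 113.50

z = (467.2 − 541)/47 ≈ -1.5702.
B = 129.2 + z·10 = 129.2 + (467.2 − 541)·10/47 ≈ 113.50.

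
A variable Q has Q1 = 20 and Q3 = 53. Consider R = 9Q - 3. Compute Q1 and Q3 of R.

a = 9 > 0: Q1(R) = a·Q1(Q)+b = 177, Q3(R) = a·Q3(Q)+b = 474.

Q1(R) = 177, Q3(R) = 474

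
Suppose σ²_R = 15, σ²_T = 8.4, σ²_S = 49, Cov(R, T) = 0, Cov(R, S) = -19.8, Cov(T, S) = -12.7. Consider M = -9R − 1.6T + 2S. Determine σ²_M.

σ²_M = a²·σ²_R + b²·σ²_T + c²·σ²_S + 2ab·Cov(R, T) + 2ac·Cov(R, S) + 2bc·Cov(T, S), with a = -9, b = -1.6, c = 2.
= 1215 + 21.504 + 196 + 0 + 712.8 + 81.28
= 2226.584.

σ²_M = 2226.584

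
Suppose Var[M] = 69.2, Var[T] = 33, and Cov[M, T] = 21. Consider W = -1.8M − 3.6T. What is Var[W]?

Var[W] = a²·Var[M] + b²·Var[T] + 2ab·Cov[M, T] with a = -1.8, b = -3.6.
= (-1.8)²·69.2 + (-3.6)²·33 + 2·(-1.8)·(-3.6)·21
= 224.208 + 427.68 + 272.16 = 924.048.

Var[W] = 924.048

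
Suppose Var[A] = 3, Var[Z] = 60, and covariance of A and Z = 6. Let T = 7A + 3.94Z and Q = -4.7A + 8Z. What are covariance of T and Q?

covariance of T and Q = 2017.392

By bilinearity, covariance of T and Q = ac·Var[A] + bd·Var[Z] + (ad+bc)·covariance of A and Z, with a=7, b=3.94, c=-4.7, d=8.
ac·Var[A] = 7·(-4.7)·3 = -98.7
bd·Var[Z] = 3.94·8·60 = 1891.2
(ad+bc)·covariance of A and Z = (37.482)·6 = 224.892
covariance of T and Q = -98.7 + 1891.2 + 224.892 = 2017.392.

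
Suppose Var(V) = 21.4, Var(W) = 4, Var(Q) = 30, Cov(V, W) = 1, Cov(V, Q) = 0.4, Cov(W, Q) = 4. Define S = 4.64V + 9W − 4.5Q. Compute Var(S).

Var(S) = a²·Var(V) + b²·Var(W) + c²·Var(Q) + 2ab·Cov(V, W) + 2ac·Cov(V, Q) + 2bc·Cov(W, Q), with a = 4.64, b = 9, c = -4.5.
= 460.73344 + 324 + 607.5 + 83.52 + (-16.704) + (-324)
= 1135.04944.

Var(S) = 1135.04944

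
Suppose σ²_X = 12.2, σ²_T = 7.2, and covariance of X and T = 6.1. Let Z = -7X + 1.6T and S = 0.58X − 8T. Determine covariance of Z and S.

covariance of Z and S = 205.5688

By bilinearity, covariance of Z and S = ac·σ²_X + bd·σ²_T + (ad+bc)·covariance of X and T, with a=-7, b=1.6, c=0.58, d=-8.
ac·σ²_X = (-7)·0.58·12.2 = -49.532
bd·σ²_T = 1.6·(-8)·7.2 = -92.16
(ad+bc)·covariance of X and T = (56.928)·6.1 = 347.2608
covariance of Z and S = -49.532 + (-92.16) + 347.2608 = 205.5688.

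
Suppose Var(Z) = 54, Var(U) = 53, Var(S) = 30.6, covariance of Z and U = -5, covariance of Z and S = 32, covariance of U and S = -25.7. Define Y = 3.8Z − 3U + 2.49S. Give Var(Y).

Var(Y) = 2550.00906

Var(Y) = a²·Var(Z) + b²·Var(U) + c²·Var(S) + 2ab·covariance of Z and U + 2ac·covariance of Z and S + 2bc·covariance of U and S, with a = 3.8, b = -3, c = 2.49.
= 779.76 + 477 + 189.72306 + 114 + 605.568 + 383.958
= 2550.00906.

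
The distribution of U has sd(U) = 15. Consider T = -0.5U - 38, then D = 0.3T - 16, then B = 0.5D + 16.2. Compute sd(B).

sd(T) = |-0.5|·15 = 7.5.
sd(D) = |0.3|·7.5 = 2.25.
sd(B) = |0.5|·2.25 = 1.125.

sd(B) = 1.125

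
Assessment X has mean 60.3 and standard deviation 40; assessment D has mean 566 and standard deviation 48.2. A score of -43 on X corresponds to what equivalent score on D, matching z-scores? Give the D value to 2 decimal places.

D = 441.52

z = (-43 − 60.3)/40 = -2.5825.
D = 566 + z·48.2 = 566 + (-43 − 60.3)·48.2/40 ≈ 441.52.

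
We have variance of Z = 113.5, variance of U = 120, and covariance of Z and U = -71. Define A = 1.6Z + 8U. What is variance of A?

variance of A = 6152.96

variance of A = a²·variance of Z + b²·variance of U + 2ab·covariance of Z and U with a = 1.6, b = 8.
= 1.6²·113.5 + 8²·120 + 2·1.6·8·(-71)
= 290.56 + 7680 + (-1817.6) = 6152.96.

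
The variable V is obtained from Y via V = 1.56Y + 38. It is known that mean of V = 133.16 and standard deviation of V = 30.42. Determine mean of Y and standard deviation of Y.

mean of Y = 61, standard deviation of Y = 19.5

From V = 1.56Y + 38: mean of V = a·mean of Y + b, so mean of Y = (mean of V − b)/a = (133.16 − 38)/1.56 = 61.
standard deviation of V = |a|·standard deviation of Y, so standard deviation of Y = 30.42/|1.56| = 19.5.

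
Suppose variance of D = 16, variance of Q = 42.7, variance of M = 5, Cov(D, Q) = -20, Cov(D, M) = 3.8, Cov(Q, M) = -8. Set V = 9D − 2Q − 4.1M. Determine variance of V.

variance of V = a²·variance of D + b²·variance of Q + c²·variance of M + 2ab·Cov(D, Q) + 2ac·Cov(D, M) + 2bc·Cov(Q, M), with a = 9, b = -2, c = -4.1.
= 1296 + 170.8 + 84.05 + 720 + (-280.44) + (-131.2)
= 1859.21.

variance of V = 1859.21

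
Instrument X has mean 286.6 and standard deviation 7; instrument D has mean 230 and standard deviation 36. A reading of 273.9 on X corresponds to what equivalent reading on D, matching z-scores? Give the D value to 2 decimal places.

D = 164.69

z = (273.9 − 286.6)/7 ≈ -1.8143.
D = 230 + z·36 = 230 + (273.9 − 286.6)·36/7 ≈ 164.69.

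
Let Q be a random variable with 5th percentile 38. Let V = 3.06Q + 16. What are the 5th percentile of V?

5th percentile of V = 132.28

Since a = 3.06 > 0 the transformation is increasing, so the 5th percentile of V = a·(P_{5} of Q) + b = 3.06·38 + 16 = 132.28.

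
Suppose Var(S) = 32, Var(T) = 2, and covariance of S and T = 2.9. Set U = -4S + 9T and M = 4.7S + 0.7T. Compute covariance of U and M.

covariance of U and M = -474.45

By bilinearity, covariance of U and M = ac·Var(S) + bd·Var(T) + (ad+bc)·covariance of S and T, with a=-4, b=9, c=4.7, d=0.7.
ac·Var(S) = (-4)·4.7·32 = -601.6
bd·Var(T) = 9·0.7·2 = 12.6
(ad+bc)·covariance of S and T = (39.5)·2.9 = 114.55
covariance of U and M = -601.6 + 12.6 + 114.55 = -474.45.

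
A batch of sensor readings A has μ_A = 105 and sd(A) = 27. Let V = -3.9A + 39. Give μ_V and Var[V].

V = -3.9A + 39 is linear with a = -3.9, b = 39.
μ_V = a·μ_A + b = (-3.9)·105 + 39 = -370.5.
Var[A] = 27² = 729.
Var[V] = a²·Var[A] = (-3.9)²·729 = 11088.09 (the additive constant 39 does not affect variance).

μ_V = -370.5, Var[V] = 11088.09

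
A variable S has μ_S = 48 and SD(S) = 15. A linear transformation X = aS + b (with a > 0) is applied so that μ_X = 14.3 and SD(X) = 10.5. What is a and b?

a = 0.7, b = -19.3

SD(X) = a·SD(S) (a > 0), so a = 10.5/15 = 0.7.
μ_X = a·μ_S + b, so b = 14.3 − 0.7·48 = -19.3.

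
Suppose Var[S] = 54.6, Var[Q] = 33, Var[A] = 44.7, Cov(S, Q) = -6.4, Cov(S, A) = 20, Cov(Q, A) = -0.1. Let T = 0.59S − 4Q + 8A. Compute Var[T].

Var[T] = a²·Var[S] + b²·Var[Q] + c²·Var[A] + 2ab·Cov(S, Q) + 2ac·Cov(S, A) + 2bc·Cov(Q, A), with a = 0.59, b = -4, c = 8.
= 19.00626 + 528 + 2860.8 + 30.208 + 188.8 + 6.4
= 3633.21426.

Var[T] = 3633.21426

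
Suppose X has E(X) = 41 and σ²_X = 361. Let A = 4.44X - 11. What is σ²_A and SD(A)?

A = 4.44X - 11 is linear with a = 4.44, b = -11.
σ²_A = a²·σ²_X = 4.44²·361 = 7116.6096 (the additive constant -11 does not affect variance).
SD(X) = √361 = 19.
SD(A) = |a|·SD(X) = |4.44|·19 = 84.36.

σ²_A = 7116.6096, SD(A) = 84.36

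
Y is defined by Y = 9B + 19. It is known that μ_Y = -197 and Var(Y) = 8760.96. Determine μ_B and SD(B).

μ_B = -24, SD(B) = 10.4

From Y = 9B + 19: μ_Y = a·μ_B + b, so μ_B = (μ_Y − b)/a = (-197 − 19)/9 = -24.
SD(Y) = √8760.96 = 93.6.
SD(Y) = |a|·SD(B), so SD(B) = 93.6/|9| = 10.4.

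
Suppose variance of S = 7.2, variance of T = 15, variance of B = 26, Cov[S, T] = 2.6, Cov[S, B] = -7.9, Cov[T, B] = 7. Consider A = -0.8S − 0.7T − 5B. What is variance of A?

variance of A = a²·variance of S + b²·variance of T + c²·variance of B + 2ab·Cov[S, T] + 2ac·Cov[S, B] + 2bc·Cov[T, B], with a = -0.8, b = -0.7, c = -5.
= 4.608 + 7.35 + 650 + 2.912 + (-63.2) + 49
= 650.67.

variance of A = 650.67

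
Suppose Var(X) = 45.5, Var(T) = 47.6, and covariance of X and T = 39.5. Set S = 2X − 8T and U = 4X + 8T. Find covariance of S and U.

By bilinearity, covariance of S and U = ac·Var(X) + bd·Var(T) + (ad+bc)·covariance of X and T, with a=2, b=-8, c=4, d=8.
ac·Var(X) = 2·4·45.5 = 364
bd·Var(T) = (-8)·8·47.6 = -3046.4
(ad+bc)·covariance of X and T = (-16)·39.5 = -632
covariance of S and U = 364 + (-3046.4) + (-632) = -3314.4.

covariance of S and U = -3314.4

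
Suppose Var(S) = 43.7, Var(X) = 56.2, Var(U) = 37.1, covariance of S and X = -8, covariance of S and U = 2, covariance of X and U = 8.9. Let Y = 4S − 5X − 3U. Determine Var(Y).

Var(Y) = a²·Var(S) + b²·Var(X) + c²·Var(U) + 2ab·covariance of S and X + 2ac·covariance of S and U + 2bc·covariance of X and U, with a = 4, b = -5, c = -3.
= 699.2 + 1405 + 333.9 + 320 + (-48) + 267
= 2977.1.

Var(Y) = 2977.1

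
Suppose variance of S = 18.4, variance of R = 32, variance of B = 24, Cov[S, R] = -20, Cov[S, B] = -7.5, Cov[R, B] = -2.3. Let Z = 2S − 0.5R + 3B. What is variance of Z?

variance of Z = 254.5

variance of Z = a²·variance of S + b²·variance of R + c²·variance of B + 2ab·Cov[S, R] + 2ac·Cov[S, B] + 2bc·Cov[R, B], with a = 2, b = -0.5, c = 3.
= 73.6 + 8 + 216 + 40 + (-90) + 6.9
= 254.5.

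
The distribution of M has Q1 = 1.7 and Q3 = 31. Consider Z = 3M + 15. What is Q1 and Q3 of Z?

a = 3 > 0: Q1(Z) = a·Q1(M)+b = 20.1, Q3(Z) = a·Q3(M)+b = 108.

Q1(Z) = 20.1, Q3(Z) = 108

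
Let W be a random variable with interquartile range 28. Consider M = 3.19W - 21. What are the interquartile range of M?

Under M = aW + b, IQR(M) = |a|·IQR(W) = |3.19|·28 = 89.32 (shifts cancel; spread scales by |a|).

IQR(M) = 89.32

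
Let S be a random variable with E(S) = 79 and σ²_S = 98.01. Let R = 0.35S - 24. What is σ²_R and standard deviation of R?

σ²_R = 12.006225, standard deviation of R = 3.465

R = 0.35S - 24 is linear with a = 0.35, b = -24.
σ²_R = a²·σ²_S = 0.35²·98.01 = 12.006225 (the additive constant -24 does not affect variance).
standard deviation of S = √98.01 = 9.9.
standard deviation of R = |a|·standard deviation of S = |0.35|·9.9 = 3.465.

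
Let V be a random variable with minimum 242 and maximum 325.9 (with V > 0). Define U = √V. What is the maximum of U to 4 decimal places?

√V is increasing on this domain, so max(U) comes from max(V) = 325.9: max(U) = √(325.9) ≈ 18.0527.

max(U) = 18.0527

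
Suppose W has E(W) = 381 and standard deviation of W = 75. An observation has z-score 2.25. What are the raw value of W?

W = 549.75

W = E(W) + z·standard deviation of W = 381 + 2.25·75 = 549.75.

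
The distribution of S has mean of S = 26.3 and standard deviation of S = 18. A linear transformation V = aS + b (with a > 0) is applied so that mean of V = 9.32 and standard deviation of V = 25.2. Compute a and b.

a = 1.4, b = -27.5

standard deviation of V = a·standard deviation of S (a > 0), so a = 25.2/18 = 1.4.
mean of V = a·mean of S + b, so b = 9.32 − 1.4·26.3 = -27.5.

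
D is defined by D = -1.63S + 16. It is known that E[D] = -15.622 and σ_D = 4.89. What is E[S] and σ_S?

E[S] = 19.4, σ_S = 3

From D = -1.63S + 16: E[D] = a·E[S] + b, so E[S] = (E[D] − b)/a = (-15.622 − 16)/(-1.63) = 19.4.
σ_D = |a|·σ_S, so σ_S = 4.89/|-1.63| = 3.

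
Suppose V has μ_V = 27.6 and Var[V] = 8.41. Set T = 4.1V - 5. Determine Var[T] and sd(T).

Var[T] = 141.3721, sd(T) = 11.89

T = 4.1V - 5 is linear with a = 4.1, b = -5.
Var[T] = a²·Var[V] = 4.1²·8.41 = 141.3721 (the additive constant -5 does not affect variance).
sd(V) = √8.41 = 2.9.
sd(T) = |a|·sd(V) = |4.1|·2.9 = 11.89.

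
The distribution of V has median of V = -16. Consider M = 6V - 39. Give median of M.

A linear map preserves order up to sign, so median of M = a·median of V + b = 6·(-16) + (-39) = -135.

median of M = -135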